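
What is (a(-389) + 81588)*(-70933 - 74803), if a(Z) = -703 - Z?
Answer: -11844547664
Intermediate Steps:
(a(-389) + 81588)*(-70933 - 74803) = ((-703 - 1*(-389)) + 81588)*(-70933 - 74803) = ((-703 + 389) + 81588)*(-145736) = (-314 + 81588)*(-145736) = 81274*(-145736) = -11844547664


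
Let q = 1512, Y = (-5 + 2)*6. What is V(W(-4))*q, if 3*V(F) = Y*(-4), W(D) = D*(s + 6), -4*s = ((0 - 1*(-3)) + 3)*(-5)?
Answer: 36288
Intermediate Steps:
s = 15/2 (s = -((0 - 1*(-3)) + 3)*(-5)/4 = -((0 + 3) + 3)*(-5)/4 = -(3 + 3)*(-5)/4 = -3*(-5)/2 = -¼*(-30) = 15/2 ≈ 7.5000)
Y = -18 (Y = -3*6 = -18)
W(D) = 27*D/2 (W(D) = D*(15/2 + 6) = D*(27/2) = 27*D/2)
V(F) = 24 (V(F) = (-18*(-4))/3 = (⅓)*72 = 24)
V(W(-4))*q = 24*1512 = 36288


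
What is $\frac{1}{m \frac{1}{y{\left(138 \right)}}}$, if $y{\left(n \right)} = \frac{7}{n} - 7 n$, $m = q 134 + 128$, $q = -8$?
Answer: $\frac{133301}{130272} \approx 1.0233$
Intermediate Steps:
$m = -944$ ($m = \left(-8\right) 134 + 128 = -1072 + 128 = -944$)
$y{\left(n \right)} = - 7 n + \frac{7}{n}$
$\frac{1}{m \frac{1}{y{\left(138 \right)}}} = \frac{1}{\left(-944\right) \frac{1}{\left(-7\right) 138 + \frac{7}{138}}} = \frac{1}{\left(-944\right) \frac{1}{-966 + 7 \cdot \frac{1}{138}}} = \frac{1}{\left(-944\right) \frac{1}{-966 + \frac{7}{138}}} = \frac{1}{\left(-944\right) \frac{1}{- \frac{133301}{138}}} = \frac{1}{\left(-944\right) \left(- \frac{138}{133301}\right)} = \frac{1}{\frac{130272}{133301}} = \frac{133301}{130272}$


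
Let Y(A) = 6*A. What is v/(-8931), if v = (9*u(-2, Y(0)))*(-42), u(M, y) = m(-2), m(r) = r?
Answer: -252/2977 ≈ -0.084649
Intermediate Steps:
u(M, y) = -2
v = 756 (v = (9*(-2))*(-42) = -18*(-42) = 756)
v/(-8931) = 756/(-8931) = 756*(-1/8931) = -252/2977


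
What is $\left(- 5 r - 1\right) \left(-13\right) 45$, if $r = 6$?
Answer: $18135$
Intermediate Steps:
$\left(- 5 r - 1\right) \left(-13\right) 45 = \left(\left(-5\right) 6 - 1\right) \left(-13\right) 45 = \left(-30 - 1\right) \left(-13\right) 45 = \left(-31\right) \left(-13\right) 45 = 403 \cdot 45 = 18135$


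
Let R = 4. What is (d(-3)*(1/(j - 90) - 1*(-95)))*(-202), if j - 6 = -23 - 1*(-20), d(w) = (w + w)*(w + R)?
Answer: 3338656/29 ≈ 1.1513e+5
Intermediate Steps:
d(w) = 2*w*(4 + w) (d(w) = (w + w)*(w + 4) = (2*w)*(4 + w) = 2*w*(4 + w))
j = 3 (j = 6 + (-23 - 1*(-20)) = 6 + (-23 + 20) = 6 - 3 = 3)
(d(-3)*(1/(j - 90) - 1*(-95)))*(-202) = ((2*(-3)*(4 - 3))*(1/(3 - 90) - 1*(-95)))*(-202) = ((2*(-3)*1)*(1/(-87) + 95))*(-202) = -6*(-1/87 + 95)*(-202) = -6*8264/87*(-202) = -16528/29*(-202) = 3338656/29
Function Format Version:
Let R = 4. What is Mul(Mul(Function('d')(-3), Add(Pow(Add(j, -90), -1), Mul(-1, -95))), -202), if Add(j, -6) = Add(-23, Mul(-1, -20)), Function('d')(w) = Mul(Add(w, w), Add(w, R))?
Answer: Rational(3338656, 29) ≈ 1.1513e+5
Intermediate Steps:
Function('d')(w) = Mul(2, w, Add(4, w)) (Function('d')(w) = Mul(Add(w, w), Add(w, 4)) = Mul(Mul(2, w), Add(4, w)) = Mul(2, w, Add(4, w)))
j = 3 (j = Add(6, Add(-23, Mul(-1, -20))) = Add(6, Add(-23, 20)) = Add(6, -3) = 3)
Mul(Mul(Function('d')(-3), Add(Pow(Add(j, -90), -1), Mul(-1, -95))), -202) = Mul(Mul(Mul(2, -3, Add(4, -3)), Add(Pow(Add(3, -90), -1), Mul(-1, -95))), -202) = Mul(Mul(Mul(2, -3, 1), Add(Pow(-87, -1), 95)), -202) = Mul(Mul(-6, Add(Rational(-1, 87), 95)), -202) = Mul(Mul(-6, Rational(8264, 87)), -202) = Mul(Rational(-16528, 29), -202) = Rational(3338656, 29)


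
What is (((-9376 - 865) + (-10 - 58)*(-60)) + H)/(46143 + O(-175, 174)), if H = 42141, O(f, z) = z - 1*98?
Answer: 35980/46219 ≈ 0.77847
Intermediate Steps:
O(f, z) = -98 + z (O(f, z) = z - 98 = -98 + z)
(((-9376 - 865) + (-10 - 58)*(-60)) + H)/(46143 + O(-175, 174)) = (((-9376 - 865) + (-10 - 58)*(-60)) + 42141)/(46143 + (-98 + 174)) = ((-10241 - 68*(-60)) + 42141)/(46143 + 76) = ((-10241 + 4080) + 42141)/46219 = (-6161 + 42141)*(1/46219) = 35980*(1/46219) = 35980/46219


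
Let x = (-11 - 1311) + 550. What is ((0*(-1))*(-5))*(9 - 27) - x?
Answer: 772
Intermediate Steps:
x = -772 (x = -1322 + 550 = -772)
((0*(-1))*(-5))*(9 - 27) - x = ((0*(-1))*(-5))*(9 - 27) - 1*(-772) = (0*(-5))*(-18) + 772 = 0*(-18) + 772 = 0 + 772 = 772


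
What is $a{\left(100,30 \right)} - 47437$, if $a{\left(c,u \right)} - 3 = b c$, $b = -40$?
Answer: $-51434$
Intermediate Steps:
$a{\left(c,u \right)} = 3 - 40 c$
$a{\left(100,30 \right)} - 47437 = \left(3 - 4000\right) - 47437 = -3997 - 47437 = -51434$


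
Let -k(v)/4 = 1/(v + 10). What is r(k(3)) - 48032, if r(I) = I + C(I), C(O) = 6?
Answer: -624342/13 ≈ -48026.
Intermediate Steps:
k(v) = -4/(10 + v) (k(v) = -4/(v + 10) = -4/(10 + v))
r(I) = 6 + I (r(I) = I + 6 = 6 + I)
r(k(3)) - 48032 = (6 - 4/(10 + 3)) - 48032 = (6 - 4/13) - 48032 = 74/13 - 48032 = -624342/13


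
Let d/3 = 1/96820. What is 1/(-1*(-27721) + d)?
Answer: 96820/2683947223 ≈ 3.6074e-5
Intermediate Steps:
d = 3/96820 ≈ 3.0985e-5
1/(-1*(-27721) + d) = 1/(-1*(-27721) + 3/96820) = 1/(27721 + 3/96820) = 1/(2683947223/96820) = 96820/2683947223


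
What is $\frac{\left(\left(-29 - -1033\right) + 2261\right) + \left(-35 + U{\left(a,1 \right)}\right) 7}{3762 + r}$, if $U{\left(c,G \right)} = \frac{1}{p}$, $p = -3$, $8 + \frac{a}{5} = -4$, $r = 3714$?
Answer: $\frac{9053}{22428} \approx 0.40365$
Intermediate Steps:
$a = -60$ ($a = -40 + 5 \left(-4\right) = -40 - 20 = -60$)
$U{\left(c,G \right)} = - \frac{1}{3}$ ($U{\left(c,G \right)} = \frac{1}{-3} = - \frac{1}{3}$)
$\frac{\left(\left(-29 - -1033\right) + 2261\right) + \left(-35 + U{\left(a,1 \right)}\right) 7}{3762 + r} = \frac{\left(\left(-29 - -1033\right) + 2261\right) + \left(-35 - \frac{1}{3}\right) 7}{3762 + 3714} = \frac{\left(\left(-29 + 1033\right) + 2261\right) - \frac{742}{3}}{7476} = \left(\left(1004 + 2261\right) - \frac{742}{3}\right) \frac{1}{7476} = \left(3265 - \frac{742}{3}\right) \frac{1}{7476} = \frac{9053}{3} \cdot \frac{1}{7476} = \frac{9053}{22428}$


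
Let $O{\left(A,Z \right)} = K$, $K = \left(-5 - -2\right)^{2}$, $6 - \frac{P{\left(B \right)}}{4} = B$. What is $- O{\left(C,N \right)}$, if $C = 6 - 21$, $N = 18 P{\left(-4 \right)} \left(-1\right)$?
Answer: $-9$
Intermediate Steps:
$P{\left(B \right)} = 24 - 4 B$
$N = -720$ ($N = 18 \left(24 - -16\right) \left(-1\right) = 18 \left(24 + 16\right) \left(-1\right) = 18 \cdot 40 \left(-1\right) = 18 \left(-40\right) = -720$)
$K = 9$ ($K = \left(-5 + 2\right)^{2} = \left(-3\right)^{2} = 9$)
$C = -15$ ($C = 6 - 21 = -15$)
$O{\left(A,Z \right)} = 9$
$- O{\left(C,N \right)} = \left(-1\right) 9 = -9$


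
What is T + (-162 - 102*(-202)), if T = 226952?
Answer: 247394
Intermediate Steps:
T + (-162 - 102*(-202)) = 226952 + (-162 - 102*(-202)) = 226952 + (-162 + 20604) = 226952 + 20442 = 247394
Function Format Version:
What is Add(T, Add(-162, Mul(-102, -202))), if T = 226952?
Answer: 247394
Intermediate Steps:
Add(T, Add(-162, Mul(-102, -202))) = Add(226952, Add(-162, Mul(-102, -202))) = Add(226952, Add(-162, 20604)) = Add(226952, 20442) = 247394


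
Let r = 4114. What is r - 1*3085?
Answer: 1029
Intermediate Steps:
r - 1*3085 = 4114 - 1*3085 = 4114 - 3085 = 1029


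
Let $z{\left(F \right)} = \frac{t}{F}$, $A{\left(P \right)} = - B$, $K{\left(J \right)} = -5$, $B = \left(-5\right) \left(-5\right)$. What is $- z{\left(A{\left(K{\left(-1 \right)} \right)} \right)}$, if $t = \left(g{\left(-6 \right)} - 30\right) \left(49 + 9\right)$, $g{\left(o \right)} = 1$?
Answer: $- \frac{1682}{25} \approx -67.28$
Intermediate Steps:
$B = 25$
$t = -1682$ ($t = \left(1 - 30\right) \left(49 + 9\right) = \left(-29\right) 58 = -1682$)
$A{\left(P \right)} = -25$ ($A{\left(P \right)} = \left(-1\right) 25 = -25$)
$z{\left(F \right)} = - \frac{1682}{F}$
$- z{\left(A{\left(K{\left(-1 \right)} \right)} \right)} = - \frac{-1682}{-25} = - \frac{\left(-1682\right) \left(-1\right)}{25} = \left(-1\right) \frac{1682}{25} = - \frac{1682}{25}$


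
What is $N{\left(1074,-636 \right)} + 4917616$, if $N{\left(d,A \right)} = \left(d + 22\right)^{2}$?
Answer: $6118832$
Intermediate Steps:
$N{\left(d,A \right)} = \left(22 + d\right)^{2}$
$N{\left(1074,-636 \right)} + 4917616 = \left(22 + 1074\right)^{2} + 4917616 = 1096^{2} + 4917616 = 1201216 + 4917616 = 6118832$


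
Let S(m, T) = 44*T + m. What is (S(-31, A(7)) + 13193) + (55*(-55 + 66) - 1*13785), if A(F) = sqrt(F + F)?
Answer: -18 + 44*sqrt(14) ≈ 146.63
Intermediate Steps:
A(F) = sqrt(2)*sqrt(F) (A(F) = sqrt(2*F) = sqrt(2)*sqrt(F))
S(m, T) = m + 44*T
(S(-31, A(7)) + 13193) + (55*(-55 + 66) - 1*13785) = ((-31 + 44*(sqrt(2)*sqrt(7))) + 13193) + (55*(-55 + 66) - 1*13785) = ((-31 + 44*sqrt(14)) + 13193) + (55*11 - 13785) = (13162 + 44*sqrt(14)) + (605 - 13785) = (13162 + 44*sqrt(14)) - 13180 = -18 + 44*sqrt(14)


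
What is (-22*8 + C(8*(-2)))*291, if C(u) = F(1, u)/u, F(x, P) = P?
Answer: -50925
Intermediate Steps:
C(u) = 1 (C(u) = u/u = 1)
(-22*8 + C(8*(-2)))*291 = (-22*8 + 1)*291 = (-176 + 1)*291 = -175*291 = -50925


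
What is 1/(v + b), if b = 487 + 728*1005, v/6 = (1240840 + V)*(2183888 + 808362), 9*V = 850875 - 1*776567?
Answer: 3/67276961242381 ≈ 4.4592e-14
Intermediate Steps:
V = 74308/9 (V = (850875 - 1*776567)/9 = (850875 - 776567)/9 = (⅑)*74308 = 74308/9 ≈ 8256.4)
v = 67276959046000/3 (v = 6*((1240840 + 74308/9)*(2183888 + 808362)) = 6*((11241868/9)*2992250) = 6*(33638479523000/9) = 67276959046000/3 ≈ 2.2426e+13)
b = 732127 (b = 487 + 731640 = 732127)
1/(v + b) = 1/(67276959046000/3 + 732127) = 1/(67276961242381/3) = 3/67276961242381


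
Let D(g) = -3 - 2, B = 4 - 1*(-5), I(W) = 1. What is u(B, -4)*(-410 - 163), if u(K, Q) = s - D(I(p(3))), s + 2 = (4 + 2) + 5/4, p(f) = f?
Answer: -23493/4 ≈ -5873.3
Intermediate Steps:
B = 9 (B = 4 + 5 = 9)
D(g) = -5
s = 21/4 (s = -2 + ((4 + 2) + 5/4) = -2 + (6 + 5*(¼)) = -2 + (6 + 5/4) = -2 + 29/4 = 21/4 ≈ 5.2500)
u(K, Q) = 41/4 (u(K, Q) = 21/4 - 1*(-5) = 21/4 + 5 = 41/4)
u(B, -4)*(-410 - 163) = 41*(-410 - 163)/4 = (41/4)*(-573) = -23493/4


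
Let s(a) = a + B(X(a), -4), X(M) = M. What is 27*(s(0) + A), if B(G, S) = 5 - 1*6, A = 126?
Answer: 3375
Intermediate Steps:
B(G, S) = -1 (B(G, S) = 5 - 6 = -1)
s(a) = -1 + a (s(a) = a - 1 = -1 + a)
27*(s(0) + A) = 27*((-1 + 0) + 126) = 27*(-1 + 126) = 27*125 = 3375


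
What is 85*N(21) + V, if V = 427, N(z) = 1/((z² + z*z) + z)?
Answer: 385666/903 ≈ 427.09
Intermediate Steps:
N(z) = 1/(z + 2*z²) (N(z) = 1/((z² + z²) + z) = 1/(2*z² + z) = 1/(z + 2*z²))
85*N(21) + V = 85*(1/(21*(1 + 2*21))) + 427 = 85*(1/(21*(1 + 42))) + 427 = 85*((1/21)/43) + 427 = 85*((1/21)*(1/43)) + 427 = 85*(1/903) + 427 = 85/903 + 427 = 385666/903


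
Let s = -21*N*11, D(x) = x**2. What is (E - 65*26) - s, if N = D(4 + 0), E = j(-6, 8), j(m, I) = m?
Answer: 2000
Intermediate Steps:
E = -6
N = 16 (N = (4 + 0)**2 = 4**2 = 16)
s = -3696 (s = -21*16*11 = -336*11 = -3696)
(E - 65*26) - s = (-6 - 65*26) - 1*(-3696) = (-6 - 1690) + 3696 = -1696 + 3696 = 2000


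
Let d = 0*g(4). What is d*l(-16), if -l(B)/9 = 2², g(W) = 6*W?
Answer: 0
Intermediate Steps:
l(B) = -36 (l(B) = -9*2² = -9*4 = -36)
d = 0 (d = 0*(6*4) = 0*24 = 0)
d*l(-16) = 0*(-36) = 0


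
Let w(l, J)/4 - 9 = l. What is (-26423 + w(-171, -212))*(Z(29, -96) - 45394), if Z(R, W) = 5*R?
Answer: 1224935679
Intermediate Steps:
w(l, J) = 36 + 4*l
(-26423 + w(-171, -212))*(Z(29, -96) - 45394) = (-26423 + (36 + 4*(-171)))*(5*29 - 45394) = (-26423 + (36 - 684))*(145 - 45394) = (-26423 - 648)*(-45249) = -27071*(-45249) = 1224935679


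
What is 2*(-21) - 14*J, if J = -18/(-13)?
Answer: -798/13 ≈ -61.385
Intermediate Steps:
J = 18/13 (J = -18*(-1/13) = 18/13 ≈ 1.3846)
2*(-21) - 14*J = 2*(-21) - 14*18/13 = -42 - 252/13 = -798/13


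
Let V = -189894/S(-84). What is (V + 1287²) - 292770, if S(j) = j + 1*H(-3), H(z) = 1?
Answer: 113368611/83 ≈ 1.3659e+6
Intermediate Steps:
S(j) = 1 + j (S(j) = j + 1*1 = j + 1 = 1 + j)
V = 189894/83 (V = -189894/(1 - 84) = -189894/(-83) = -189894*(-1/83) = 189894/83 ≈ 2287.9)
(V + 1287²) - 292770 = (189894/83 + 1287²) - 292770 = (189894/83 + 1656369) - 292770 = 137668521/83 - 292770 = 113368611/83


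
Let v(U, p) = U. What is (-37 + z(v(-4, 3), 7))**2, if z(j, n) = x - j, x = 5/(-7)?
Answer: 55696/49 ≈ 1136.7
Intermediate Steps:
x = -5/7 (x = 5*(-1/7) = -5/7 ≈ -0.71429)
z(j, n) = -5/7 - j
(-37 + z(v(-4, 3), 7))**2 = (-37 + (-5/7 - 1*(-4)))**2 = (-37 + (-5/7 + 4))**2 = (-37 + 23/7)**2 = (-236/7)**2 = 55696/49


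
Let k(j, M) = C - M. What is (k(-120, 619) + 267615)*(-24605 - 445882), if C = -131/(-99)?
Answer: -4145419397315/33 ≈ -1.2562e+11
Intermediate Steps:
C = 131/99 (C = -131*(-1/99) = 131/99 ≈ 1.3232)
k(j, M) = 131/99 - M
(k(-120, 619) + 267615)*(-24605 - 445882) = ((131/99 - 1*619) + 267615)*(-24605 - 445882) = ((131/99 - 619) + 267615)*(-470487) = (-61150/99 + 267615)*(-470487) = (26432735/99)*(-470487) = -4145419397315/33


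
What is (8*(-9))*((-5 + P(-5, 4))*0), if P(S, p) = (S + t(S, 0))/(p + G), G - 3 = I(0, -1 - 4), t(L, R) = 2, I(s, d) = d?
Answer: 0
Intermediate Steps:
G = -2 (G = 3 + (-1 - 4) = 3 - 5 = -2)
P(S, p) = (2 + S)/(-2 + p) (P(S, p) = (S + 2)/(p - 2) = (2 + S)/(-2 + p))
(8*(-9))*((-5 + P(-5, 4))*0) = (8*(-9))*((-5 + (2 - 5)/(-2 + 4))*0) = -72*(-5 - 3/2)*0 = -(-468)*0 = -72*0 = 0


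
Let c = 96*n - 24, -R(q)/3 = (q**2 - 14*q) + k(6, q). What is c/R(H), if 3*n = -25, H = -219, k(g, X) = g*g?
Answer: 824/153189 ≈ 0.0053790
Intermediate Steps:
k(g, X) = g**2
n = -25/3 (n = (1/3)*(-25) = -25/3 ≈ -8.3333)
R(q) = -108 - 3*q**2 + 42*q (R(q) = -3*((q**2 - 14*q) + 6**2) = -3*((q**2 - 14*q) + 36) = -3*(36 + q**2 - 14*q) = -108 - 3*q**2 + 42*q)
c = -824 (c = 96*(-25/3) - 24 = -800 - 24 = -824)
c/R(H) = -824/(-108 - 3*(-219)**2 + 42*(-219)) = -824/(-108 - 3*47961 - 9198) = -824/(-108 - 143883 - 9198) = -824/(-153189) = -824*(-1/153189) = 824/153189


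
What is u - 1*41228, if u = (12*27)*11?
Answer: -37664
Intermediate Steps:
u = 3564 (u = 324*11 = 3564)
u - 1*41228 = 3564 - 1*41228 = 3564 - 41228 = -37664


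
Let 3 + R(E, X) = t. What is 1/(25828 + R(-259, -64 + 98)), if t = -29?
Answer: 1/25796 ≈ 3.8766e-5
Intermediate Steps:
R(E, X) = -32 (R(E, X) = -3 - 29 = -32)
1/(25828 + R(-259, -64 + 98)) = 1/(25828 - 32) = 1/25796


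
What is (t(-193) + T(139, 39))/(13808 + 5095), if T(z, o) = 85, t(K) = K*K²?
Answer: -2396324/6301 ≈ -380.31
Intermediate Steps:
t(K) = K³
(t(-193) + T(139, 39))/(13808 + 5095) = ((-193)³ + 85)/(13808 + 5095) = (-7189057 + 85)/18903 = -7188972*1/18903 = -2396324/6301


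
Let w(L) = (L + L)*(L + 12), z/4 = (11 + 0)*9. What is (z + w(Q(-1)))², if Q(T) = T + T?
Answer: 126736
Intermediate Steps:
Q(T) = 2*T
z = 396 (z = 4*((11 + 0)*9) = 4*(11*9) = 4*99 = 396)
w(L) = 2*L*(12 + L) (w(L) = (2*L)*(12 + L) = 2*L*(12 + L))
(z + w(Q(-1)))² = (396 + 2*(2*(-1))*(12 + 2*(-1)))² = (396 + 2*(-2)*(12 - 2))² = (396 + 2*(-2)*10)² = (396 - 40)² = 356² = 126736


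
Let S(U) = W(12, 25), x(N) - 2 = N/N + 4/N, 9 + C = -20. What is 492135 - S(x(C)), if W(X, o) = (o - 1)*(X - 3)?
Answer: 491919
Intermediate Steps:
C = -29 (C = -9 - 20 = -29)
W(X, o) = (-1 + o)*(-3 + X)
x(N) = 3 + 4/N (x(N) = 2 + (N/N + 4/N) = 2 + (1 + 4/N) = 3 + 4/N)
S(U) = 216 (S(U) = 3 - 1*12 - 3*25 + 12*25 = 3 - 12 - 75 + 300 = 216)
492135 - S(x(C)) = 492135 - 1*216 = 492135 - 216 = 491919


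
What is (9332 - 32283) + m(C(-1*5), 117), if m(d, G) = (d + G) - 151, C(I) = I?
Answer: -22990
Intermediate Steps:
m(d, G) = -151 + G + d (m(d, G) = (G + d) - 151 = -151 + G + d)
(9332 - 32283) + m(C(-1*5), 117) = (9332 - 32283) + (-151 + 117 - 1*5) = -22951 + (-151 + 117 - 5) = -22951 - 39 = -22990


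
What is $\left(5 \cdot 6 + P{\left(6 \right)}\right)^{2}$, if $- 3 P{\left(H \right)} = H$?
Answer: $784$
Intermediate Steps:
$P{\left(H \right)} = - \frac{H}{3}$
$\left(5 \cdot 6 + P{\left(6 \right)}\right)^{2} = \left(5 \cdot 6 - 2\right)^{2} = \left(30 - 2\right)^{2} = 28^{2} = 784$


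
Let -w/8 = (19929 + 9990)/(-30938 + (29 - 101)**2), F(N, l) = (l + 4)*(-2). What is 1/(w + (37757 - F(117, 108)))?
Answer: 12877/489201013 ≈ 2.6323e-5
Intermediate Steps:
F(N, l) = -8 - 2*l (F(N, l) = (4 + l)*(-2) = -8 - 2*l)
w = 119676/12877 (w = -8*(19929 + 9990)/(-30938 + (29 - 101)**2) = -239352/(-30938 + (-72)**2) = -239352/(-30938 + 5184) = -239352/(-25754) = -239352*(-1)/25754 = -8*(-29919/25754) = 119676/12877 ≈ 9.2938)
1/(w + (37757 - F(117, 108))) = 1/(119676/12877 + (37757 - (-8 - 2*108))) = 1/(119676/12877 + (37757 - (-8 - 216))) = 1/(119676/12877 + (37757 - 1*(-224))) = 1/(119676/12877 + (37757 + 224)) = 1/(119676/12877 + 37981) = 1/(489201013/12877) = 12877/489201013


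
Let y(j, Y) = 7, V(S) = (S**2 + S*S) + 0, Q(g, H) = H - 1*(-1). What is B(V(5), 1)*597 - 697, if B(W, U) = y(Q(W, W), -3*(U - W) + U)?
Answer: 3482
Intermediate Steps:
Q(g, H) = 1 + H (Q(g, H) = H + 1 = 1 + H)
V(S) = 2*S**2 (V(S) = (S**2 + S**2) + 0 = 2*S**2 + 0 = 2*S**2)
B(W, U) = 7
B(V(5), 1)*597 - 697 = 7*597 - 697 = 4179 - 697 = 3482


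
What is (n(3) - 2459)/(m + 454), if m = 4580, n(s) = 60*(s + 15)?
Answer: -1379/5034 ≈ -0.27394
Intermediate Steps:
n(s) = 900 + 60*s (n(s) = 60*(15 + s) = 900 + 60*s)
(n(3) - 2459)/(m + 454) = ((900 + 60*3) - 2459)/(4580 + 454) = ((900 + 180) - 2459)/5034 = (1080 - 2459)*(1/5034) = -1379*1/5034 = -1379/5034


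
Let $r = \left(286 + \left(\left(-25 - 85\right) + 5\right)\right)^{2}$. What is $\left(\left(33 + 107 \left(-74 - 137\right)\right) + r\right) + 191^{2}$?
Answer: $46698$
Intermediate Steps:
$r = 32761$ ($r = \left(286 + \left(-110 + 5\right)\right)^{2} = \left(286 - 105\right)^{2} = 181^{2} = 32761$)
$\left(\left(33 + 107 \left(-74 - 137\right)\right) + r\right) + 191^{2} = \left(\left(33 + 107 \left(-74 - 137\right)\right) + 32761\right) + 191^{2} = \left(\left(33 + 107 \left(-211\right)\right) + 32761\right) + 36481 = \left(\left(33 - 22577\right) + 32761\right) + 36481 = \left(-22544 + 32761\right) + 36481 = 10217 + 36481 = 46698$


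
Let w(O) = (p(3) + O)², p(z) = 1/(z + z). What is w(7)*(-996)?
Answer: -153467/3 ≈ -51156.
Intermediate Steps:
p(z) = 1/(2*z)
w(O) = (⅙ + O)² (w(O) = ((½)/3 + O)² = ((½)*(⅓) + O)² = (⅙ + O)²)
w(7)*(-996) = ((1 + 6*7)²/36)*(-996) = ((1 + 42)²/36)*(-996) = ((1/36)*43²)*(-996) = ((1/36)*1849)*(-996) = (1849/36)*(-996) = -153467/3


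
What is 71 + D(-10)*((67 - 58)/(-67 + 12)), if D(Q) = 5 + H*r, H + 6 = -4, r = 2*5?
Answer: 952/11 ≈ 86.545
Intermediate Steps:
r = 10
H = -10 (H = -6 - 4 = -10)
D(Q) = -95 (D(Q) = 5 - 10*10 = 5 - 100 = -95)
71 + D(-10)*((67 - 58)/(-67 + 12)) = 71 - 95*(67 - 58)/(-67 + 12) = 71 - 855/(-55) = 71 - 855*(-1)/55 = 71 - 95*(-9/55) = 71 + 171/11 = 952/11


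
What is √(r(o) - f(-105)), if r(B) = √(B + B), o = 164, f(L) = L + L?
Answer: √(210 + 2*√82) ≈ 15.103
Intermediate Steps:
f(L) = 2*L
r(B) = √2*√B (r(B) = √(2*B) = √2*√B)
√(r(o) - f(-105)) = √(√2*√164 - 2*(-105)) = √(√2*(2*√41) - 1*(-210)) = √(2*√82 + 210) = √(210 + 2*√82)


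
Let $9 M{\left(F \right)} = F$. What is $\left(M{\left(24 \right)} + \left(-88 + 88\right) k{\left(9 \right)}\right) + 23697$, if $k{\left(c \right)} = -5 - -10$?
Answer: $\frac{71099}{3} \approx 23700.0$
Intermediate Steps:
$k{\left(c \right)} = 5$ ($k{\left(c \right)} = -5 + 10 = 5$)
$M{\left(F \right)} = \frac{F}{9}$
$\left(M{\left(24 \right)} + \left(-88 + 88\right) k{\left(9 \right)}\right) + 23697 = \left(\frac{1}{9} \cdot 24 + \left(-88 + 88\right) 5\right) + 23697 = \left(\frac{8}{3} + 0 \cdot 5\right) + 23697 = \left(\frac{8}{3} + 0\right) + 23697 = \frac{8}{3} + 23697 = \frac{71099}{3}$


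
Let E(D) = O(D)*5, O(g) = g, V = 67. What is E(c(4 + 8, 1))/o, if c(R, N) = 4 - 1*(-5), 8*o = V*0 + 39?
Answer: 120/13 ≈ 9.2308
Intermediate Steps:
o = 39/8 (o = (67*0 + 39)/8 = (0 + 39)/8 = (⅛)*39 = 39/8 ≈ 4.8750)
c(R, N) = 9 (c(R, N) = 4 + 5 = 9)
E(D) = 5*D (E(D) = D*5 = 5*D)
E(c(4 + 8, 1))/o = (5*9)/(39/8) = 45*(8/39) = 120/13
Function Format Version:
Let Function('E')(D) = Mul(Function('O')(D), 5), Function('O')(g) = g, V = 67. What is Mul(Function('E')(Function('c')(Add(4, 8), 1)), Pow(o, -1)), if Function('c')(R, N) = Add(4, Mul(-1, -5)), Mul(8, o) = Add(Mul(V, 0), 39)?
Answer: Rational(120, 13) ≈ 9.2308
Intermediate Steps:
o = Rational(39, 8) (o = Mul(Rational(1, 8), Add(Mul(67, 0), 39)) = Mul(Rational(1, 8), Add(0, 39)) = Mul(Rational(1, 8), 39) = Rational(39, 8) ≈ 4.8750)
Function('c')(R, N) = 9 (Function('c')(R, N) = Add(4, 5) = 9)
Function('E')(D) = Mul(5, D) (Function('E')(D) = Mul(D, 5) = Mul(5, D))
Mul(Function('E')(Function('c')(Add(4, 8), 1)), Pow(o, -1)) = Mul(Mul(5, 9), Pow(Rational(39, 8), -1)) = Mul(45, Rational(8, 39)) = Rational(120, 13)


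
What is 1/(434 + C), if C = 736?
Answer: 1/1170 ≈ 0.00085470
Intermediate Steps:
1/(434 + C) = 1/(434 + 736) = 1/1170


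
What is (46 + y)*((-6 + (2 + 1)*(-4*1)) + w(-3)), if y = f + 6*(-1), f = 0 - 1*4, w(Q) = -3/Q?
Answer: -612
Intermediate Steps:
f = -4 (f = 0 - 4 = -4)
y = -10 (y = -4 + 6*(-1) = -4 - 6 = -10)
(46 + y)*((-6 + (2 + 1)*(-4*1)) + w(-3)) = (46 - 10)*((-6 + (2 + 1)*(-4*1)) - 3/(-3)) = 36*((-6 + 3*(-4)) - 3*(-⅓)) = 36*((-6 - 12) + 1) = 36*(-18 + 1) = 36*(-17) = -612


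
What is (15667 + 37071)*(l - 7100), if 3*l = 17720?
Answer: -188802040/3 ≈ -6.2934e+7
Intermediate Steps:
l = 17720/3 (l = (⅓)*17720 = 17720/3 ≈ 5906.7)
(15667 + 37071)*(l - 7100) = (15667 + 37071)*(17720/3 - 7100) = 52738*(-3580/3) = -188802040/3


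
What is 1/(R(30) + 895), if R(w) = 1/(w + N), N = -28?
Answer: 2/1791 ≈ 0.0011167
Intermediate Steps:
R(w) = 1/(-28 + w) (R(w) = 1/(w - 28) = 1/(-28 + w))
1/(R(30) + 895) = 1/(1/(-28 + 30) + 895) = 1/(1/2 + 895) = 1/(½ + 895) = 1/(1791/2) = 2/1791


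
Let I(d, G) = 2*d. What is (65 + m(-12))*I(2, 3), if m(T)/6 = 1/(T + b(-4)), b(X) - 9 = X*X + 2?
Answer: 1308/5 ≈ 261.60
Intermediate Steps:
b(X) = 11 + X² (b(X) = 9 + (X*X + 2) = 9 + (X² + 2) = 9 + (2 + X²) = 11 + X²)
m(T) = 6/(27 + T) (m(T) = 6/(T + (11 + (-4)²)) = 6/(T + (11 + 16)) = 6/(T + 27) = 6/(27 + T))
(65 + m(-12))*I(2, 3) = (65 + 6/(27 - 12))*(2*2) = (65 + 6/15)*4 = (65 + 6*(1/15))*4 = (65 + ⅖)*4 = (327/5)*4 = 1308/5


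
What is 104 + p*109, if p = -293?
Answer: -31833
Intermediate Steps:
104 + p*109 = 104 - 293*109 = 104 - 31937 = -31833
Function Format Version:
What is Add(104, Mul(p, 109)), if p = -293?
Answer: -31833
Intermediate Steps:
Add(104, Mul(p, 109)) = Add(104, Mul(-293, 109)) = Add(104, -31937) = -31833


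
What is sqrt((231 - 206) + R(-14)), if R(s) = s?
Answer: sqrt(11) ≈ 3.3166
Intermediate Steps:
sqrt((231 - 206) + R(-14)) = sqrt((231 - 206) - 14) = sqrt(25 - 14) = sqrt(11)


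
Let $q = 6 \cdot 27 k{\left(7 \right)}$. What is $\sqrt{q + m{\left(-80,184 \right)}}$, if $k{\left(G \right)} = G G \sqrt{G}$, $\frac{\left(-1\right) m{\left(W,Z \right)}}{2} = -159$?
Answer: $\sqrt{318 + 7938 \sqrt{7}} \approx 146.01$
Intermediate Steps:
$m{\left(W,Z \right)} = 318$ ($m{\left(W,Z \right)} = \left(-2\right) \left(-159\right) = 318$)
$k{\left(G \right)} = G^{\frac{5}{2}}$ ($k{\left(G \right)} = G^{2} \sqrt{G} = G^{\frac{5}{2}}$)
$q = 7938 \sqrt{7}$ ($q = 6 \cdot 27 \cdot 7^{\frac{5}{2}} = 162 \cdot 49 \sqrt{7} = 7938 \sqrt{7} \approx 21002.0$)
$\sqrt{q + m{\left(-80,184 \right)}} = \sqrt{7938 \sqrt{7} + 318} = \sqrt{318 + 7938 \sqrt{7}}$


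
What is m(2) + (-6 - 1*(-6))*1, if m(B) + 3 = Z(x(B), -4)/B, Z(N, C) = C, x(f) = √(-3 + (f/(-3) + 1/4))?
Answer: -5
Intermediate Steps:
x(f) = √(-11/4 - f/3) (x(f) = √(-3 + (f*(-⅓) + 1*(¼))) = √(-3 + (-f/3 + ¼)) = √(-3 + (¼ - f/3)) = √(-11/4 - f/3))
m(B) = -3 - 4/B
m(2) + (-6 - 1*(-6))*1 = (-3 - 4/2) + (-6 - 1*(-6))*1 = (-3 - 4*½) + (-6 + 6)*1 = (-3 - 2) + 0*1 = -5 + 0 = -5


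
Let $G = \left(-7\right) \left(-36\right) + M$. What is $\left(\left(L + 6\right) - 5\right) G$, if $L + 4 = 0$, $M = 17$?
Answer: $-807$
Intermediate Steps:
$L = -4$ ($L = -4 + 0 = -4$)
$G = 269$ ($G = \left(-7\right) \left(-36\right) + 17 = 252 + 17 = 269$)
$\left(\left(L + 6\right) - 5\right) G = \left(\left(-4 + 6\right) - 5\right) 269 = \left(2 - 5\right) 269 = \left(-3\right) 269 = -807$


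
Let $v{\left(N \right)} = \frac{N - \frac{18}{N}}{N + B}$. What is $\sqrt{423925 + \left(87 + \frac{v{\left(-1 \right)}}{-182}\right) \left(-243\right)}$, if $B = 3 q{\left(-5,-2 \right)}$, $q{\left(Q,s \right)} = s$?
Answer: $\frac{\sqrt{13341709810}}{182} \approx 634.65$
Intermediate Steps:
$B = -6$ ($B = 3 \left(-2\right) = -6$)
$v{\left(N \right)} = \frac{N - \frac{18}{N}}{-6 + N}$ ($v{\left(N \right)} = \frac{N - \frac{18}{N}}{N - 6} = \frac{N - \frac{18}{N}}{-6 + N}$)
$\sqrt{423925 + \left(87 + \frac{v{\left(-1 \right)}}{-182}\right) \left(-243\right)} = \sqrt{423925 + \left(87 + \frac{\frac{1}{-1} \frac{1}{-6 - 1} \left(-18 + \left(-1\right)^{2}\right)}{-182}\right) \left(-243\right)} = \sqrt{423925 + \left(87 + - \frac{-18 + 1}{-7} \left(- \frac{1}{182}\right)\right) \left(-243\right)} = \sqrt{423925 + \left(87 + \left(-1\right) \left(- \frac{1}{7}\right) \left(-17\right) \left(- \frac{1}{182}\right)\right) \left(-243\right)} = \sqrt{423925 + \left(87 - - \frac{17}{1274}\right) \left(-243\right)} = \sqrt{423925 + \left(87 + \frac{17}{1274}\right) \left(-243\right)} = \sqrt{423925 + \frac{110855}{1274} \left(-243\right)} = \sqrt{423925 - \frac{26937765}{1274}} = \sqrt{\frac{513142685}{1274}} = \frac{\sqrt{13341709810}}{182}$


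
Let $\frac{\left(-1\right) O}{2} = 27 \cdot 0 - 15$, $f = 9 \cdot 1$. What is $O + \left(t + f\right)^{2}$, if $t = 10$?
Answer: $391$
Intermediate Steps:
$f = 9$
$O = 30$ ($O = - 2 \left(27 \cdot 0 - 15\right) = - 2 \left(0 - 15\right) = \left(-2\right) \left(-15\right) = 30$)
$O + \left(t + f\right)^{2} = 30 + \left(10 + 9\right)^{2} = 30 + 19^{2} = 30 + 361 = 391$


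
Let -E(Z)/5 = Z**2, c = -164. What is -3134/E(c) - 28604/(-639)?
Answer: 1924334273/42966360 ≈ 44.787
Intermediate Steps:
E(Z) = -5*Z**2
-3134/E(c) - 28604/(-639) = -3134/((-5*(-164)**2)) - 28604/(-639) = -3134/((-5*26896)) - 28604*(-1/639) = -3134/(-134480) + 28604/639 = -3134*(-1/134480) + 28604/639 = 1567/67240 + 28604/639 = 1924334273/42966360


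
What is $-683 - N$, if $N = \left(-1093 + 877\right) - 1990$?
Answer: $1523$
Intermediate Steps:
$N = -2206$ ($N = -216 - 1990 = -2206$)
$-683 - N = -683 - -2206 = -683 + 2206 = 1523$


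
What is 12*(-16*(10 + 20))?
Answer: -5760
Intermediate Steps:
12*(-16*(10 + 20)) = 12*(-16*30) = 12*(-480) = -5760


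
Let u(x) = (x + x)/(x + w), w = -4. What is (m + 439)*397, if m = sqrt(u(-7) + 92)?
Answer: 174283 + 1191*sqrt(1254)/11 ≈ 1.7812e+5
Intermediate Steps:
u(x) = 2*x/(-4 + x) (u(x) = (x + x)/(x - 4) = (2*x)/(-4 + x) = 2*x/(-4 + x))
m = 3*sqrt(1254)/11 (m = sqrt(2*(-7)/(-4 - 7) + 92) = sqrt(2*(-7)/(-11) + 92) = sqrt(2*(-7)*(-1/11) + 92) = sqrt(14/11 + 92) = sqrt(1026/11) = 3*sqrt(1254)/11 ≈ 9.6578)
(m + 439)*397 = (3*sqrt(1254)/11 + 439)*397 = (439 + 3*sqrt(1254)/11)*397 = 174283 + 1191*sqrt(1254)/11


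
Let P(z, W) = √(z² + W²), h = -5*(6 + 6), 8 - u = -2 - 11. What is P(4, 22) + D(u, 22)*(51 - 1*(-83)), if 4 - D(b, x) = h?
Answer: 8576 + 10*√5 ≈ 8598.4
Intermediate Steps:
u = 21 (u = 8 - (-2 - 11) = 8 - 1*(-13) = 8 + 13 = 21)
h = -60 (h = -5*12 = -60)
D(b, x) = 64 (D(b, x) = 4 - 1*(-60) = 4 + 60 = 64)
P(z, W) = √(W² + z²)
P(4, 22) + D(u, 22)*(51 - 1*(-83)) = √(22² + 4²) + 64*(51 - 1*(-83)) = √(484 + 16) + 64*(51 + 83) = √500 + 64*134 = 10*√5 + 8576 = 8576 + 10*√5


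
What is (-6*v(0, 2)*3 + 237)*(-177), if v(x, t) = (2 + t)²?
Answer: 9027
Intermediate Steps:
(-6*v(0, 2)*3 + 237)*(-177) = (-6*(2 + 2)²*3 + 237)*(-177) = (-6*4²*3 + 237)*(-177) = (-6*16*3 + 237)*(-177) = (-96*3 + 237)*(-177) = (-288 + 237)*(-177) = -51*(-177) = 9027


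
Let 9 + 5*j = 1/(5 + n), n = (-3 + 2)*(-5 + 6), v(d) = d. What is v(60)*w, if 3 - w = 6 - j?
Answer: -285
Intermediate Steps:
n = -1 (n = -1*1 = -1)
j = -7/4 (j = -9/5 + 1/(5*(5 - 1)) = -9/5 + (⅕)/4 = -9/5 + (⅕)*(¼) = -9/5 + 1/20 = -7/4 ≈ -1.7500)
w = -19/4 (w = 3 - (6 - 1*(-7/4)) = 3 - (6 + 7/4) = 3 - 1*31/4 = 3 - 31/4 = -19/4 ≈ -4.7500)
v(60)*w = 60*(-19/4) = -285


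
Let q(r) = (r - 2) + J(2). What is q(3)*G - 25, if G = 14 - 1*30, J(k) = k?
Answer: -73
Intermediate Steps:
G = -16 (G = 14 - 30 = -16)
q(r) = r (q(r) = (r - 2) + 2 = (-2 + r) + 2 = r)
q(3)*G - 25 = 3*(-16) - 25 = -48 - 25 = -73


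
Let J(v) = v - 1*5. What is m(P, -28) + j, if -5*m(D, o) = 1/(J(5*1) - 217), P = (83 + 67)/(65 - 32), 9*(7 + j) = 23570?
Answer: 25505104/9765 ≈ 2611.9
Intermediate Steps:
j = 23507/9 (j = -7 + (⅑)*23570 = -7 + 23570/9 = 23507/9 ≈ 2611.9)
P = 50/11 (P = 150/33 = 150*(1/33) = 50/11 ≈ 4.5455)
J(v) = -5 + v (J(v) = v - 5 = -5 + v)
m(D, o) = 1/1085 (m(D, o) = -1/(5*((-5 + 5*1) - 217)) = -1/(5*((-5 + 5) - 217)) = -1/(5*(0 - 217)) = -⅕/(-217) = -⅕*(-1/217) = 1/1085)
m(P, -28) + j = 1/1085 + 23507/9 = 25505104/9765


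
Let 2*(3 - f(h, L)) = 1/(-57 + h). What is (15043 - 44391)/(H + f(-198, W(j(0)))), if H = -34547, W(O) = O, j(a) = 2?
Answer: 14967480/17617439 ≈ 0.84958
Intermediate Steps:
f(h, L) = 3 - 1/(2*(-57 + h))
(15043 - 44391)/(H + f(-198, W(j(0)))) = (15043 - 44391)/(-34547 + (-343 + 6*(-198))/(2*(-57 - 198))) = -29348/(-34547 + (½)*(-343 - 1188)/(-255)) = -29348/(-34547 + (½)*(-1/255)*(-1531)) = -29348/(-34547 + 1531/510) = -29348/(-17617439/510) = -29348*(-510/17617439) = 14967480/17617439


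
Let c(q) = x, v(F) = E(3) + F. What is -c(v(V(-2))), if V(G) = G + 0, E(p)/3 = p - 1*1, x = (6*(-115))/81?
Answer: 230/27 ≈ 8.5185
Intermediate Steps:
x = -230/27 (x = -690*1/81 = -230/27 ≈ -8.5185)
E(p) = -3 + 3*p (E(p) = 3*(p - 1*1) = 3*(p - 1) = 3*(-1 + p) = -3 + 3*p)
V(G) = G
v(F) = 6 + F (v(F) = (-3 + 3*3) + F = (-3 + 9) + F = 6 + F)
c(q) = -230/27
-c(v(V(-2))) = -1*(-230/27) = 230/27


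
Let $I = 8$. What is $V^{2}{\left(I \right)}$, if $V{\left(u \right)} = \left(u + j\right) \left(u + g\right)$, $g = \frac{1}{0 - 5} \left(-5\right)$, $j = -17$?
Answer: $6561$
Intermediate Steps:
$g = 1$ ($g = \frac{1}{-5} \left(-5\right) = \left(- \frac{1}{5}\right) \left(-5\right) = 1$)
$V{\left(u \right)} = \left(1 + u\right) \left(-17 + u\right)$ ($V{\left(u \right)} = \left(u - 17\right) \left(u + 1\right) = \left(-17 + u\right) \left(1 + u\right) = \left(1 + u\right) \left(-17 + u\right)$)
$V^{2}{\left(I \right)} = \left(-17 + 8^{2} - 128\right)^{2} = \left(-17 + 64 - 128\right)^{2} = \left(-81\right)^{2} = 6561$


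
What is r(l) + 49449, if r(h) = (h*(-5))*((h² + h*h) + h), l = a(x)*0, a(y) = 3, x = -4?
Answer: 49449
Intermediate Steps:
l = 0 (l = 3*0 = 0)
r(h) = -5*h*(h + 2*h²) (r(h) = (-5*h)*((h² + h²) + h) = (-5*h)*(2*h² + h) = (-5*h)*(h + 2*h²) = -5*h*(h + 2*h²))
r(l) + 49449 = 0²*(-5 - 10*0) + 49449 = 0*(-5 + 0) + 49449 = 0*(-5) + 49449 = 0 + 49449 = 49449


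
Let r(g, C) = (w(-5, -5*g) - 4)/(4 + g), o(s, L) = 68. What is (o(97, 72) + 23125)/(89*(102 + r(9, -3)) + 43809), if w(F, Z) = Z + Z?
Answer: 301509/679165 ≈ 0.44394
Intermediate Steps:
w(F, Z) = 2*Z
r(g, C) = (-4 - 10*g)/(4 + g) (r(g, C) = (2*(-5*g) - 4)/(4 + g) = (-10*g - 4)/(4 + g) = (-4 - 10*g)/(4 + g))
(o(97, 72) + 23125)/(89*(102 + r(9, -3)) + 43809) = (68 + 23125)/(89*(102 + 2*(-2 - 5*9)/(4 + 9)) + 43809) = 23193/(89*(102 + 2*(-2 - 45)/13) + 43809) = 23193/(89*(102 + 2*(1/13)*(-47)) + 43809) = 23193/(89*(102 - 94/13) + 43809) = 23193/(89*(1232/13) + 43809) = 23193/(109648/13 + 43809) = 23193/(679165/13) = 23193*(13/679165) = 301509/679165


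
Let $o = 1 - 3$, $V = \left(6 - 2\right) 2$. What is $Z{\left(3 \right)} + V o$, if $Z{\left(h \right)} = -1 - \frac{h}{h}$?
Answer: $-18$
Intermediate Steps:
$V = 8$ ($V = 4 \cdot 2 = 8$)
$o = -2$ ($o = 1 - 3 = -2$)
$Z{\left(h \right)} = -2$ ($Z{\left(h \right)} = -1 - 1 = -2$)
$Z{\left(3 \right)} + V o = -2 + 8 \left(-2\right) = -2 - 16 = -18$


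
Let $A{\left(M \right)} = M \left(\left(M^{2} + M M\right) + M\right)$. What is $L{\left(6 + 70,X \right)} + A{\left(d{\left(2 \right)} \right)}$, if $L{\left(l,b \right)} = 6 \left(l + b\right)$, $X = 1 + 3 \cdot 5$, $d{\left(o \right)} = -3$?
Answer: $507$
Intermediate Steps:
$A{\left(M \right)} = M \left(M + 2 M^{2}\right)$ ($A{\left(M \right)} = M \left(\left(M^{2} + M^{2}\right) + M\right) = M \left(2 M^{2} + M\right) = M \left(M + 2 M^{2}\right)$)
$X = 16$ ($X = 1 + 15 = 16$)
$L{\left(l,b \right)} = 6 b + 6 l$ ($L{\left(l,b \right)} = 6 \left(b + l\right) = 6 b + 6 l$)
$L{\left(6 + 70,X \right)} + A{\left(d{\left(2 \right)} \right)} = \left(6 \cdot 16 + 6 \left(6 + 70\right)\right) + \left(-3\right)^{2} \left(1 + 2 \left(-3\right)\right) = \left(96 + 6 \cdot 76\right) + 9 \left(1 - 6\right) = \left(96 + 456\right) + 9 \left(-5\right) = 552 - 45 = 507$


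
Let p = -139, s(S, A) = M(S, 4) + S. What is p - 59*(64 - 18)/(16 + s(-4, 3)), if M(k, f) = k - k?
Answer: -2191/6 ≈ -365.17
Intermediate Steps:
M(k, f) = 0
s(S, A) = S (s(S, A) = 0 + S = S)
p - 59*(64 - 18)/(16 + s(-4, 3)) = -139 - 59*(64 - 18)/(16 - 4) = -139 - 2714/12 = -139 - 59*23/6 = -139 - 1357/6 = -2191/6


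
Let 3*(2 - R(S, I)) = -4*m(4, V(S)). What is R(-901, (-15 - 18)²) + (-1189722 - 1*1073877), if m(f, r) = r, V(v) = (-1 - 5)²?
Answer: -2263549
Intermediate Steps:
V(v) = 36 (V(v) = (-6)² = 36)
R(S, I) = 50 (R(S, I) = 2 - (-4)*36/3 = 2 - ⅓*(-144) = 2 + 48 = 50)
R(-901, (-15 - 18)²) + (-1189722 - 1*1073877) = 50 + (-1189722 - 1*1073877) = 50 + (-1189722 - 1073877) = 50 - 2263599 = -2263549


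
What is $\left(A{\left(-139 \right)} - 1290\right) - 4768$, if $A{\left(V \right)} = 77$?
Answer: $-5981$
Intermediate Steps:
$\left(A{\left(-139 \right)} - 1290\right) - 4768 = \left(77 - 1290\right) - 4768 = -1213 - 4768 = -5981$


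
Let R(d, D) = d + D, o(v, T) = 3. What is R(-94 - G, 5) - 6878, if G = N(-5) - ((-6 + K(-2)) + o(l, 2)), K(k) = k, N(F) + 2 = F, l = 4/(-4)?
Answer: -6965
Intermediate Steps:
l = -1 (l = 4*(-1/4) = -1)
N(F) = -2 + F
G = -2 (G = (-2 - 5) - ((-6 - 2) + 3) = -7 - (-8 + 3) = -7 - 1*(-5) = -7 + 5 = -2)
R(d, D) = D + d
R(-94 - G, 5) - 6878 = (5 + (-94 - 1*(-2))) - 6878 = (5 + (-94 + 2)) - 6878 = (5 - 92) - 6878 = -87 - 6878 = -6965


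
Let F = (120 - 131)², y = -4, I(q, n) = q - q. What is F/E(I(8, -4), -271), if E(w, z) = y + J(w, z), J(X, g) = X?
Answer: -121/4 ≈ -30.250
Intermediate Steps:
I(q, n) = 0
E(w, z) = -4 + w
F = 121 (F = (-11)² = 121)
F/E(I(8, -4), -271) = 121/(-4 + 0) = 121/(-4) = 121*(-¼) = -121/4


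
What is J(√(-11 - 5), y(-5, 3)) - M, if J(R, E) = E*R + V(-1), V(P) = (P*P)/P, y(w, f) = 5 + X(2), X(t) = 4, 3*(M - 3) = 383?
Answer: -395/3 + 36*I ≈ -131.67 + 36.0*I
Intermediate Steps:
M = 392/3 (M = 3 + (⅓)*383 = 3 + 383/3 = 392/3 ≈ 130.67)
y(w, f) = 9 (y(w, f) = 5 + 4 = 9)
V(P) = P (V(P) = P²/P = P)
J(R, E) = -1 + E*R (J(R, E) = E*R - 1 = -1 + E*R)
J(√(-11 - 5), y(-5, 3)) - M = (-1 + 9*√(-11 - 5)) - 1*392/3 = (-1 + 9*√(-16)) - 392/3 = (-1 + 9*(4*I)) - 392/3 = (-1 + 36*I) - 392/3 = -395/3 + 36*I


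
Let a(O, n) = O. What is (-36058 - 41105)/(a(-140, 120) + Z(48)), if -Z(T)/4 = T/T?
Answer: 25721/48 ≈ 535.85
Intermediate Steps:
Z(T) = -4 (Z(T) = -4*T/T = -4*1 = -4)
(-36058 - 41105)/(a(-140, 120) + Z(48)) = (-36058 - 41105)/(-140 - 4) = -77163/(-144) = -77163*(-1/144) = 25721/48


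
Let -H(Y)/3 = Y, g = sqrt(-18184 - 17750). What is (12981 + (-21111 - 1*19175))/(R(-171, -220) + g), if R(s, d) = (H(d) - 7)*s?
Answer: 1016319405/4156220501 + 27305*I*sqrt(35934)/12468661503 ≈ 0.24453 + 0.00041512*I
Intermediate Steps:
g = I*sqrt(35934) (g = sqrt(-35934) = I*sqrt(35934) ≈ 189.56*I)
H(Y) = -3*Y
R(s, d) = s*(-7 - 3*d) (R(s, d) = (-3*d - 7)*s = (-7 - 3*d)*s = s*(-7 - 3*d))
(12981 + (-21111 - 1*19175))/(R(-171, -220) + g) = (12981 + (-21111 - 1*19175))/(-1*(-171)*(7 + 3*(-220)) + I*sqrt(35934)) = (12981 + (-21111 - 19175))/(-1*(-171)*(7 - 660) + I*sqrt(35934)) = (12981 - 40286)/(-1*(-171)*(-653) + I*sqrt(35934)) = -27305/(-111663 + I*sqrt(35934))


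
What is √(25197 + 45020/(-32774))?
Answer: √6765876506123/16387 ≈ 158.73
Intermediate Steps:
√(25197 + 45020/(-32774)) = √(25197 + 45020*(-1/32774)) = √(25197 - 22510/16387) = √(412880729/16387) = √6765876506123/16387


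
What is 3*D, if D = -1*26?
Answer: -78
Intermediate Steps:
D = -26
3*D = 3*(-26) = -78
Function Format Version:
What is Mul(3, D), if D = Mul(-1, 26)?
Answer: -78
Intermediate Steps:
D = -26
Mul(3, D) = Mul(3, -26) = -78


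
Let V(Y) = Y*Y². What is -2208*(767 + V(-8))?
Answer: -563040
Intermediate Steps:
V(Y) = Y³
-2208*(767 + V(-8)) = -2208*(767 + (-8)³) = -2208*(767 - 512) = -2208*255 = -563040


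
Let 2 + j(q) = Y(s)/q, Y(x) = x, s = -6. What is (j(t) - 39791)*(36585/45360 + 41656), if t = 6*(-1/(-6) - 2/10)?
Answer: -556550265181/336 ≈ -1.6564e+9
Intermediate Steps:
t = -⅕ (t = 6*(-1*(-⅙) - 2*⅒) = 6*(⅙ - ⅕) = 6*(-1/30) = -⅕ ≈ -0.20000)
j(q) = -2 - 6/q
(j(t) - 39791)*(36585/45360 + 41656) = ((-2 - 6/(-⅕)) - 39791)*(36585/45360 + 41656) = ((-2 - 6*(-5)) - 39791)*(36585*(1/45360) + 41656) = ((-2 + 30) - 39791)*(271/336 + 41656) = (28 - 39791)*(13996687/336) = -39763*13996687/336 = -556550265181/336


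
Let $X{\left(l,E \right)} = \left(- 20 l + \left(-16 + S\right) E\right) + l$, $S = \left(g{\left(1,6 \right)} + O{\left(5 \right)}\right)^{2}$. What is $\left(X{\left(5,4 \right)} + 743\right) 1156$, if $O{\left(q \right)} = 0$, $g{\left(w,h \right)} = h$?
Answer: $841568$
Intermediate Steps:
$S = 36$ ($S = \left(6 + 0\right)^{2} = 6^{2} = 36$)
$X{\left(l,E \right)} = - 19 l + 20 E$ ($X{\left(l,E \right)} = \left(- 20 l + \left(-16 + 36\right) E\right) + l = \left(- 20 l + 20 E\right) + l = - 19 l + 20 E$)
$\left(X{\left(5,4 \right)} + 743\right) 1156 = \left(\left(\left(-19\right) 5 + 20 \cdot 4\right) + 743\right) 1156 = \left(\left(-95 + 80\right) + 743\right) 1156 = \left(-15 + 743\right) 1156 = 728 \cdot 1156 = 841568$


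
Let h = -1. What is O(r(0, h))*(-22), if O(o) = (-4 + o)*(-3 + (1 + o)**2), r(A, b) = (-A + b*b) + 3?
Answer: 0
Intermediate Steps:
r(A, b) = 3 + b**2 - A (r(A, b) = (-A + b**2) + 3 = (b**2 - A) + 3 = 3 + b**2 - A)
O(r(0, h))*(-22) = (8 + (3 + (-1)**2 - 1*0)**3 - 10*(3 + (-1)**2 - 1*0) - 2*(3 + (-1)**2 - 1*0)**2)*(-22) = (8 + (3 + 1 + 0)**3 - 10*(3 + 1 + 0) - 2*(3 + 1 + 0)**2)*(-22) = (8 + 4**3 - 10*4 - 2*4**2)*(-22) = (8 + 64 - 40 - 2*16)*(-22) = (8 + 64 - 40 - 32)*(-22) = 0*(-22) = 0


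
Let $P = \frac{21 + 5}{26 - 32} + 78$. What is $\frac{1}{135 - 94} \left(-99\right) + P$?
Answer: $\frac{8764}{123} \approx 71.252$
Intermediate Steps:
$P = \frac{221}{3}$ ($P = \frac{26}{-6} + 78 = 26 \left(- \frac{1}{6}\right) + 78 = - \frac{13}{3} + 78 = \frac{221}{3} \approx 73.667$)
$\frac{1}{135 - 94} \left(-99\right) + P = \frac{1}{135 - 94} \left(-99\right) + \frac{221}{3} = \frac{1}{41} \left(-99\right) + \frac{221}{3} = - \frac{99}{41} + \frac{221}{3} = \frac{8764}{123}$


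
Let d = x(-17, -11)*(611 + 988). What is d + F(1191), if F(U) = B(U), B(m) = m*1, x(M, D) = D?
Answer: -16398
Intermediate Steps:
B(m) = m
d = -17589 (d = -11*(611 + 988) = -11*1599 = -17589)
F(U) = U
d + F(1191) = -17589 + 1191 = -16398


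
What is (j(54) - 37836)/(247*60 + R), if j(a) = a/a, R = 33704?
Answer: -5405/6932 ≈ -0.77972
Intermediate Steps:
j(a) = 1
(j(54) - 37836)/(247*60 + R) = (1 - 37836)/(247*60 + 33704) = -37835/(14820 + 33704) = -37835/48524 = -37835*1/48524 = -5405/6932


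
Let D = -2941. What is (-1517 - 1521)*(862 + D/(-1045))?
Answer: -2745534778/1045 ≈ -2.6273e+6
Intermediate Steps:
(-1517 - 1521)*(862 + D/(-1045)) = (-1517 - 1521)*(862 - 2941/(-1045)) = -3038*(862 - 2941*(-1/1045)) = -3038*(862 + 2941/1045) = -3038*903731/1045 = -2745534778/1045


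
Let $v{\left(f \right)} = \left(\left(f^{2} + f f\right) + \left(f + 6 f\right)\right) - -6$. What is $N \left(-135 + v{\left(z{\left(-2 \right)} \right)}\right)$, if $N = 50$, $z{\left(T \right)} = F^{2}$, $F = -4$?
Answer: $24750$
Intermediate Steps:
$z{\left(T \right)} = 16$ ($z{\left(T \right)} = \left(-4\right)^{2} = 16$)
$v{\left(f \right)} = 6 + 2 f^{2} + 7 f$ ($v{\left(f \right)} = \left(\left(f^{2} + f^{2}\right) + 7 f\right) + 6 = \left(2 f^{2} + 7 f\right) + 6 = 6 + 2 f^{2} + 7 f$)
$N \left(-135 + v{\left(z{\left(-2 \right)} \right)}\right) = 50 \left(-135 + \left(6 + 2 \cdot 16^{2} + 7 \cdot 16\right)\right) = 50 \left(-135 + \left(6 + 2 \cdot 256 + 112\right)\right) = 50 \left(-135 + \left(6 + 512 + 112\right)\right) = 50 \left(-135 + 630\right) = 50 \cdot 495 = 24750$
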